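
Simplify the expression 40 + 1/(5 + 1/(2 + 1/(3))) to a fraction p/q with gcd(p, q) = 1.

1527/38

Start with 3.
2 + 1/(3/1) = 2 + 1/3 = 7/3
5 + 1/(7/3) = 5 + 3/7 = 38/7
40 + 1/(38/7) = 40 + 7/38 = 1527/38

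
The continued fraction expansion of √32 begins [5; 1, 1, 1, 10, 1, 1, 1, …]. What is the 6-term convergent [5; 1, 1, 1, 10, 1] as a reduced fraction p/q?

198/35

Start with 1.
10 + 1/(1/1) = 10 + 1/1 = 11/1
1 + 1/(11/1) = 1 + 1/11 = 12/11
1 + 1/(12/11) = 1 + 11/12 = 23/12
1 + 1/(23/12) = 1 + 12/23 = 35/23
5 + 1/(35/23) = 5 + 23/35 = 198/35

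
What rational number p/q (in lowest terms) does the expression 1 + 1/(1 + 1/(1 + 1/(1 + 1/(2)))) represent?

13/8

Compute successive convergents:
a_0 = 1: 1/1
a_1 = 1: 2/1
a_2 = 1: 3/2
a_3 = 1: 5/3
a_4 = 2: 13/8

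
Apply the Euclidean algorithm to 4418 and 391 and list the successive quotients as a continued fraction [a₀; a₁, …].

[11; 3, 2, 1, 12, 3]

4418 = 11·391 + 117, so a_0 = 11
391 = 3·117 + 40, so a_1 = 3
117 = 2·40 + 37, so a_2 = 2
40 = 1·37 + 3, so a_3 = 1
37 = 12·3 + 1, so a_4 = 12
3 = 3·1 + 0, so a_5 = 3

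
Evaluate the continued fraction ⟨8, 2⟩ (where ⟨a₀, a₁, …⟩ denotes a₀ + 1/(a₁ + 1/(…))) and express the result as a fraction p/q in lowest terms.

17/2

a_0 = 8: 8/1
a_1 = 2: 17/2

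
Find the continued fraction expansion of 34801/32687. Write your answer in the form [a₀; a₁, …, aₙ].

34801 = 1·32687 + 2114, so a_0 = 1
32687 = 15·2114 + 977, so a_1 = 15
2114 = 2·977 + 160, so a_2 = 2
977 = 6·160 + 17, so a_3 = 6
160 = 9·17 + 7, so a_4 = 9
17 = 2·7 + 3, so a_5 = 2
7 = 2·3 + 1, so a_6 = 2
3 = 3·1 + 0, so a_7 = 3

[1; 15, 2, 6, 9, 2, 2, 3]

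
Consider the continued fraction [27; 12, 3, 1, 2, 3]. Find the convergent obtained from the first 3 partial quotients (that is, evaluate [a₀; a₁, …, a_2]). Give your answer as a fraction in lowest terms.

1002/37

Starting at the tail and folding back:
Start with 3.
12 + 1/(3/1) = 12 + 1/3 = 37/3
27 + 1/(37/3) = 27 + 3/37 = 1002/37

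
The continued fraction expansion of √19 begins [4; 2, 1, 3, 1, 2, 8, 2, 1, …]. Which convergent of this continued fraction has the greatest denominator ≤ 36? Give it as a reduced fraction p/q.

List convergents until the denominator exceeds the bound:
a_0 = 4: 4/1  (≤ bound)
a_1 = 2: 9/2  (≤ bound)
a_2 = 1: 13/3  (≤ bound)
a_3 = 3: 48/11  (≤ bound)
a_4 = 1: 61/14  (≤ bound)
a_5 = 2: 170/39  (> 36, stop)

61/14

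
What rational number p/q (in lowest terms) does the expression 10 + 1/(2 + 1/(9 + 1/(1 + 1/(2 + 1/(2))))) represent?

Start with 2.
2 + 1/(2/1) = 2 + 1/2 = 5/2
1 + 1/(5/2) = 1 + 2/5 = 7/5
9 + 1/(7/5) = 9 + 5/7 = 68/7
2 + 1/(68/7) = 2 + 7/68 = 143/68
10 + 1/(143/68) = 10 + 68/143 = 1498/143

1498/143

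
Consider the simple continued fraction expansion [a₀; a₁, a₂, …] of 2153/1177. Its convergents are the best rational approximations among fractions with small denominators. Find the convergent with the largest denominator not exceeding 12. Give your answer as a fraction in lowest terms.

a_0 = 1: 1/1  (≤ bound)
a_1 = 1: 2/1  (≤ bound)
a_2 = 4: 9/5  (≤ bound)
a_3 = 1: 11/6  (≤ bound)
a_4 = 5: 64/35  (> 12, stop)

11/6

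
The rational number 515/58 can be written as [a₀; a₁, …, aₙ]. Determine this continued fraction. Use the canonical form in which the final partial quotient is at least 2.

[8; 1, 7, 3, 2]

Repeatedly divide and take the remainder:
⌊515/58⌋ = 8, remainder 51
⌊58/51⌋ = 1, remainder 7
⌊51/7⌋ = 7, remainder 2
⌊7/2⌋ = 3, remainder 1
⌊2/1⌋ = 2, remainder 0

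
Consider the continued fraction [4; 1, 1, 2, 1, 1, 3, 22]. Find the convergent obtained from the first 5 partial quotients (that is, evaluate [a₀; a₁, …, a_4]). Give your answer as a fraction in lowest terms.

a_0 = 4: 4/1
a_1 = 1: 5/1
a_2 = 1: 9/2
a_3 = 2: 23/5
a_4 = 1: 32/7

32/7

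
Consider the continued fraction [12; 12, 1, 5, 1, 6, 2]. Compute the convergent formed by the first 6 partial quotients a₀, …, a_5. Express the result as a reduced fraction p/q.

7452/617

Start with 6.
1 + 1/(6/1) = 1 + 1/6 = 7/6
5 + 1/(7/6) = 5 + 6/7 = 41/7
1 + 1/(41/7) = 1 + 7/41 = 48/41
12 + 1/(48/41) = 12 + 41/48 = 617/48
12 + 1/(617/48) = 12 + 48/617 = 7452/617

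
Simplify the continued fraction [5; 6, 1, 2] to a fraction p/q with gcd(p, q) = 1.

Start with 2.
1 + 1/(2/1) = 1 + 1/2 = 3/2
6 + 1/(3/2) = 6 + 2/3 = 20/3
5 + 1/(20/3) = 5 + 3/20 = 103/20

103/20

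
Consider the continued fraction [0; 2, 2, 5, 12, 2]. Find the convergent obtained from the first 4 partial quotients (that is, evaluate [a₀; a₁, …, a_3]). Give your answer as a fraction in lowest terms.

Start with 5.
2 + 1/(5/1) = 2 + 1/5 = 11/5
2 + 1/(11/5) = 2 + 5/11 = 27/11
0 + 1/(27/11) = 0 + 11/27 = 11/27

11/27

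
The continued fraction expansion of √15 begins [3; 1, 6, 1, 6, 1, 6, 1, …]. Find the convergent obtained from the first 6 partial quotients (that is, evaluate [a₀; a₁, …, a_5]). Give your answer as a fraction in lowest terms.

244/63

Start with 1.
6 + 1/(1/1) = 6 + 1/1 = 7/1
1 + 1/(7/1) = 1 + 1/7 = 8/7
6 + 1/(8/7) = 6 + 7/8 = 55/8
1 + 1/(55/8) = 1 + 8/55 = 63/55
3 + 1/(63/55) = 3 + 55/63 = 244/63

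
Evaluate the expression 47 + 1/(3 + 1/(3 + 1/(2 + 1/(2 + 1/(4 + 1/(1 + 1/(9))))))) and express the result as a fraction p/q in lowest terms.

Start with 9.
1 + 1/(9/1) = 1 + 1/9 = 10/9
4 + 1/(10/9) = 4 + 9/10 = 49/10
2 + 1/(49/10) = 2 + 10/49 = 108/49
2 + 1/(108/49) = 2 + 49/108 = 265/108
3 + 1/(265/108) = 3 + 108/265 = 903/265
3 + 1/(903/265) = 3 + 265/903 = 2974/903
47 + 1/(2974/903) = 47 + 903/2974 = 140681/2974

140681/2974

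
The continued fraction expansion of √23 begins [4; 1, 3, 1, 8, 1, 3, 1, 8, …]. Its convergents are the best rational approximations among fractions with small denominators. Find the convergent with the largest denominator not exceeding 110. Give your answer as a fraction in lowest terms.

List convergents until the denominator exceeds the bound:
a_0 = 4: 4/1  (≤ bound)
a_1 = 1: 5/1  (≤ bound)
a_2 = 3: 19/4  (≤ bound)
a_3 = 1: 24/5  (≤ bound)
a_4 = 8: 211/44  (≤ bound)
a_5 = 1: 235/49  (≤ bound)
a_6 = 3: 916/191  (> 110, stop)

235/49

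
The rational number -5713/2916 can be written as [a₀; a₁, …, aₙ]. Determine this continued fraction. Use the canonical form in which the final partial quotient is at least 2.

[-2; 24, 1, 1, 59]

-5713 ÷ 2916 → quotient -2, remainder 119
2916 ÷ 119 → quotient 24, remainder 60
119 ÷ 60 → quotient 1, remainder 59
60 ÷ 59 → quotient 1, remainder 1
59 ÷ 1 → quotient 59, remainder 0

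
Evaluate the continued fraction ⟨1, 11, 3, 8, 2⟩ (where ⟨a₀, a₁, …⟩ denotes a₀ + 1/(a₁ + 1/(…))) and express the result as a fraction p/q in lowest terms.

653/600

Start with 2.
8 + 1/(2/1) = 8 + 1/2 = 17/2
3 + 1/(17/2) = 3 + 2/17 = 53/17
11 + 1/(53/17) = 11 + 17/53 = 600/53
1 + 1/(600/53) = 1 + 53/600 = 653/600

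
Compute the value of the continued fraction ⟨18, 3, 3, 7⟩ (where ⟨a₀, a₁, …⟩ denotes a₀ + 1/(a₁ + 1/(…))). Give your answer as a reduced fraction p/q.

1336/73

Build up convergents one term at a time:
a_0 = 18: 18/1
a_1 = 3: 55/3
a_2 = 3: 183/10
a_3 = 7: 1336/73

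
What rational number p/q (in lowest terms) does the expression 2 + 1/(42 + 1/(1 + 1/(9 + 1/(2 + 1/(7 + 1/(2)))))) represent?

29081/14373

Work from the innermost term outward:
Start with 2.
7 + 1/(2/1) = 7 + 1/2 = 15/2
2 + 1/(15/2) = 2 + 2/15 = 32/15
9 + 1/(32/15) = 9 + 15/32 = 303/32
1 + 1/(303/32) = 1 + 32/303 = 335/303
42 + 1/(335/303) = 42 + 303/335 = 14373/335
2 + 1/(14373/335) = 2 + 335/14373 = 29081/14373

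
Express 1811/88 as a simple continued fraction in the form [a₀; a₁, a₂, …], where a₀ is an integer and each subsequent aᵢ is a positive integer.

[20; 1, 1, 2, 1, 1, 1, 4]

Repeatedly divide and take the remainder:
⌊1811/88⌋ = 20, remainder 51
⌊88/51⌋ = 1, remainder 37
⌊51/37⌋ = 1, remainder 14
⌊37/14⌋ = 2, remainder 9
⌊14/9⌋ = 1, remainder 5
⌊9/5⌋ = 1, remainder 4
⌊5/4⌋ = 1, remainder 1
⌊4/1⌋ = 4, remainder 0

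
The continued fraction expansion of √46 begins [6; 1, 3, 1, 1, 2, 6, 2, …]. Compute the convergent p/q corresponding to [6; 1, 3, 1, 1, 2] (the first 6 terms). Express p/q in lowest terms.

Start with 2.
1 + 1/(2/1) = 1 + 1/2 = 3/2
1 + 1/(3/2) = 1 + 2/3 = 5/3
3 + 1/(5/3) = 3 + 3/5 = 18/5
1 + 1/(18/5) = 1 + 5/18 = 23/18
6 + 1/(23/18) = 6 + 18/23 = 156/23

156/23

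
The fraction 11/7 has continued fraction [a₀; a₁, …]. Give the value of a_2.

1

Apply division with remainder until the remainder is 0:
⌊11/7⌋ = 1, remainder 4
⌊7/4⌋ = 1, remainder 3
⌊4/3⌋ = 1, remainder 1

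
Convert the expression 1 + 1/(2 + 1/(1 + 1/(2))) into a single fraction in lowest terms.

a_0 = 1: 1/1
a_1 = 2: 3/2
a_2 = 1: 4/3
a_3 = 2: 11/8

11/8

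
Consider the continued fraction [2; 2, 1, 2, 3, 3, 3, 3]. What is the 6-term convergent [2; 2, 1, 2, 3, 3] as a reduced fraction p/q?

211/89

Starting at the tail and folding back:
Start with 3.
3 + 1/(3/1) = 3 + 1/3 = 10/3
2 + 1/(10/3) = 2 + 3/10 = 23/10
1 + 1/(23/10) = 1 + 10/23 = 33/23
2 + 1/(33/23) = 2 + 23/33 = 89/33
2 + 1/(89/33) = 2 + 33/89 = 211/89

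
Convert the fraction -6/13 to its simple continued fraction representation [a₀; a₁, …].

[-1; 1, 1, 6]

⌊-6/13⌋ = -1, remainder 7
⌊13/7⌋ = 1, remainder 6
⌊7/6⌋ = 1, remainder 1
⌊6/1⌋ = 6, remainder 0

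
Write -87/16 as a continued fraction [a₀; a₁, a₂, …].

-87 = -6·16 + 9, so a_0 = -6
16 = 1·9 + 7, so a_1 = 1
9 = 1·7 + 2, so a_2 = 1
7 = 3·2 + 1, so a_3 = 3
2 = 2·1 + 0, so a_4 = 2

[-6; 1, 1, 3, 2]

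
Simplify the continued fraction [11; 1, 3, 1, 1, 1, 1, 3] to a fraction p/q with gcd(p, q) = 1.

978/83

Start with 3.
1 + 1/(3/1) = 1 + 1/3 = 4/3
1 + 1/(4/3) = 1 + 3/4 = 7/4
1 + 1/(7/4) = 1 + 4/7 = 11/7
1 + 1/(11/7) = 1 + 7/11 = 18/11
3 + 1/(18/11) = 3 + 11/18 = 65/18
1 + 1/(65/18) = 1 + 18/65 = 83/65
11 + 1/(83/65) = 11 + 65/83 = 978/83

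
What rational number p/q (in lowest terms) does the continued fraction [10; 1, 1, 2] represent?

Start with 2.
1 + 1/(2/1) = 1 + 1/2 = 3/2
1 + 1/(3/2) = 1 + 2/3 = 5/3
10 + 1/(5/3) = 10 + 3/5 = 53/5

53/5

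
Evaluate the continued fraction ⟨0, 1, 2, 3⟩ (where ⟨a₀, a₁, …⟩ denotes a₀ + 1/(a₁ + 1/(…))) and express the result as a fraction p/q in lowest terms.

Collapse the nested fraction from the inside out:
Start with 3.
2 + 1/(3/1) = 2 + 1/3 = 7/3
1 + 1/(7/3) = 1 + 3/7 = 10/7
0 + 1/(10/7) = 0 + 7/10 = 7/10

7/10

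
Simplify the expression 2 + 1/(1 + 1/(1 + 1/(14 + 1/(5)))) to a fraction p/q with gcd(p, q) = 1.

370/147

Collapse the nested fraction from the inside out:
Start with 5.
14 + 1/(5/1) = 14 + 1/5 = 71/5
1 + 1/(71/5) = 1 + 5/71 = 76/71
1 + 1/(76/71) = 1 + 71/76 = 147/76
2 + 1/(147/76) = 2 + 76/147 = 370/147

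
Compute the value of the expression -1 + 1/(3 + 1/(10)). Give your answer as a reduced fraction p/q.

-21/31

Start with 10.
3 + 1/(10/1) = 3 + 1/10 = 31/10
-1 + 1/(31/10) = -1 + 10/31 = -21/31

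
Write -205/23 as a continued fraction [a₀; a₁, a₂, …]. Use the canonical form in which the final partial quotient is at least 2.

-205 ÷ 23 → quotient -9, remainder 2
23 ÷ 2 → quotient 11, remainder 1
2 ÷ 1 → quotient 2, remainder 0

[-9; 11, 2]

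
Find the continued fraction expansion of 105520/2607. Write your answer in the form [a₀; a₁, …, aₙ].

Apply division with remainder until the remainder is 0:
⌊105520/2607⌋ = 40, remainder 1240
⌊2607/1240⌋ = 2, remainder 127
⌊1240/127⌋ = 9, remainder 97
⌊127/97⌋ = 1, remainder 30
⌊97/30⌋ = 3, remainder 7
⌊30/7⌋ = 4, remainder 2
⌊7/2⌋ = 3, remainder 1
⌊2/1⌋ = 2, remainder 0

[40; 2, 9, 1, 3, 4, 3, 2]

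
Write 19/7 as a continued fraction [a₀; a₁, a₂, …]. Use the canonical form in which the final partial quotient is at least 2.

19 ÷ 7 → quotient 2, remainder 5
7 ÷ 5 → quotient 1, remainder 2
5 ÷ 2 → quotient 2, remainder 1
2 ÷ 1 → quotient 2, remainder 0

[2; 1, 2, 2]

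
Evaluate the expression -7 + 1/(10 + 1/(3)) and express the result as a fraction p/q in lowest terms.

-214/31

a_0 = -7: -7/1
a_1 = 10: -69/10
a_2 = 3: -214/31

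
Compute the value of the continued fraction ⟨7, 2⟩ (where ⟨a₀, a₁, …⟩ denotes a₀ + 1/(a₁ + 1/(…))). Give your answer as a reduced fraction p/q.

Compute successive convergents:
a_0 = 7: 7/1
a_1 = 2: 15/2

15/2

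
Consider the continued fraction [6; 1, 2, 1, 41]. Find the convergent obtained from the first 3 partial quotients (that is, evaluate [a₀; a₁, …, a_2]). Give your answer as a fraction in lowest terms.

Start with 2.
1 + 1/(2/1) = 1 + 1/2 = 3/2
6 + 1/(3/2) = 6 + 2/3 = 20/3

20/3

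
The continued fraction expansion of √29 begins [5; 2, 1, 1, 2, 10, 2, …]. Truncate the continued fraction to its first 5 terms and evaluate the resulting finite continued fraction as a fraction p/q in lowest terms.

70/13

Build up convergents one term at a time:
a_0 = 5: 5/1
a_1 = 2: 11/2
a_2 = 1: 16/3
a_3 = 1: 27/5
a_4 = 2: 70/13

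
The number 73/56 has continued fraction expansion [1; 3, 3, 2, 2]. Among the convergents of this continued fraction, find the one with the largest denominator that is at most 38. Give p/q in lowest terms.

30/23

List convergents until the denominator exceeds the bound:
a_0 = 1: 1/1  (≤ bound)
a_1 = 3: 4/3  (≤ bound)
a_2 = 3: 13/10  (≤ bound)
a_3 = 2: 30/23  (≤ bound)
a_4 = 2: 73/56  (> 38, stop)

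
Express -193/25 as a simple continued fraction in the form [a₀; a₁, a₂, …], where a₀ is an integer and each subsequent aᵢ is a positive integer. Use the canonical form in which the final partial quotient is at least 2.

Repeatedly divide and take the remainder:
⌊-193/25⌋ = -8, remainder 7
⌊25/7⌋ = 3, remainder 4
⌊7/4⌋ = 1, remainder 3
⌊4/3⌋ = 1, remainder 1
⌊3/1⌋ = 3, remainder 0

[-8; 3, 1, 1, 3]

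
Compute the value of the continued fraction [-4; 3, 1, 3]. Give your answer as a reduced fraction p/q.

-56/15

Use the convergent recurrence hₖ = aₖ·hₖ₋₁ + hₖ₋₂ (and likewise for the denominators kₖ):
a_0 = -4: -4/1
a_1 = 3: -11/3
a_2 = 1: -15/4
a_3 = 3: -56/15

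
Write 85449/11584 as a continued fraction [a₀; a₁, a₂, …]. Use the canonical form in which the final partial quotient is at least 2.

⌊85449/11584⌋ = 7, remainder 4361
⌊11584/4361⌋ = 2, remainder 2862
⌊4361/2862⌋ = 1, remainder 1499
⌊2862/1499⌋ = 1, remainder 1363
⌊1499/1363⌋ = 1, remainder 136
⌊1363/136⌋ = 10, remainder 3
⌊136/3⌋ = 45, remainder 1
⌊3/1⌋ = 3, remainder 0

[7; 2, 1, 1, 1, 10, 45, 3]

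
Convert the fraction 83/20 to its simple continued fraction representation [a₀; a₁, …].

83 ÷ 20 → quotient 4, remainder 3
20 ÷ 3 → quotient 6, remainder 2
3 ÷ 2 → quotient 1, remainder 1
2 ÷ 1 → quotient 2, remainder 0

[4; 6, 1, 2]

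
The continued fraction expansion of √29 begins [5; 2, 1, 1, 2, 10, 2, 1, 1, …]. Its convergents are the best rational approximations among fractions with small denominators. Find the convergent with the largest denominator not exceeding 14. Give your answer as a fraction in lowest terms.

70/13

a_0 = 5: 5/1  (≤ bound)
a_1 = 2: 11/2  (≤ bound)
a_2 = 1: 16/3  (≤ bound)
a_3 = 1: 27/5  (≤ bound)
a_4 = 2: 70/13  (≤ bound)
a_5 = 10: 727/135  (> 14, stop)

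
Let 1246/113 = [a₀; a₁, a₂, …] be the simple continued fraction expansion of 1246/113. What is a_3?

⌊1246/113⌋ = 11, remainder 3
⌊113/3⌋ = 37, remainder 2
⌊3/2⌋ = 1, remainder 1
⌊2/1⌋ = 2, remainder 0

2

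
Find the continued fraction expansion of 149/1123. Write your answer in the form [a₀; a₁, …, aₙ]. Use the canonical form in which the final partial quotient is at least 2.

Run the Euclidean algorithm, recording each quotient:
⌊149/1123⌋ = 0, remainder 149
⌊1123/149⌋ = 7, remainder 80
⌊149/80⌋ = 1, remainder 69
⌊80/69⌋ = 1, remainder 11
⌊69/11⌋ = 6, remainder 3
⌊11/3⌋ = 3, remainder 2
⌊3/2⌋ = 1, remainder 1
⌊2/1⌋ = 2, remainder 0

[0; 7, 1, 1, 6, 3, 1, 2]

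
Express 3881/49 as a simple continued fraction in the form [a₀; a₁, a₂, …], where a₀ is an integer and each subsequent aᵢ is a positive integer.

Apply division with remainder until the remainder is 0:
3881 ÷ 49 → quotient 79, remainder 10
49 ÷ 10 → quotient 4, remainder 9
10 ÷ 9 → quotient 1, remainder 1
9 ÷ 1 → quotient 9, remainder 0

[79; 4, 1, 9]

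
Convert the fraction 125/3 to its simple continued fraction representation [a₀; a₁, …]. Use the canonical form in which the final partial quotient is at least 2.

Repeatedly divide and take the remainder:
125 ÷ 3 → quotient 41, remainder 2
3 ÷ 2 → quotient 1, remainder 1
2 ÷ 1 → quotient 2, remainder 0

[41; 1, 2]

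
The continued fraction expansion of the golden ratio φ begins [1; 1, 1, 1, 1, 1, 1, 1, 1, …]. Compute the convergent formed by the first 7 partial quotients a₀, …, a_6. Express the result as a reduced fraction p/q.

Starting at the tail and folding back:
Start with 1.
1 + 1/(1/1) = 1 + 1/1 = 2/1
1 + 1/(2/1) = 1 + 1/2 = 3/2
1 + 1/(3/2) = 1 + 2/3 = 5/3
1 + 1/(5/3) = 1 + 3/5 = 8/5
1 + 1/(8/5) = 1 + 5/8 = 13/8
1 + 1/(13/8) = 1 + 8/13 = 21/13

21/13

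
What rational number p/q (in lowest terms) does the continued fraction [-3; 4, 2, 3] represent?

-86/31

Start with 3.
2 + 1/(3/1) = 2 + 1/3 = 7/3
4 + 1/(7/3) = 4 + 3/7 = 31/7
-3 + 1/(31/7) = -3 + 7/31 = -86/31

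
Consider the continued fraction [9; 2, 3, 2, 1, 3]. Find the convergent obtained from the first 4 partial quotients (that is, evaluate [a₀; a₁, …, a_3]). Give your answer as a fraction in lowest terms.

151/16

a_0 = 9: 9/1
a_1 = 2: 19/2
a_2 = 3: 66/7
a_3 = 2: 151/16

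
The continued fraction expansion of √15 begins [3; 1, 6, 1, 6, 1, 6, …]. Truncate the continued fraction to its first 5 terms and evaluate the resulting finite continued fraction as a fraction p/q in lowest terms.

Start with 6.
1 + 1/(6/1) = 1 + 1/6 = 7/6
6 + 1/(7/6) = 6 + 6/7 = 48/7
1 + 1/(48/7) = 1 + 7/48 = 55/48
3 + 1/(55/48) = 3 + 48/55 = 213/55

213/55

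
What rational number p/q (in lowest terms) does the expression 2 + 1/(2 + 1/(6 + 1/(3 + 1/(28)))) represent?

a_0 = 2: 2/1
a_1 = 2: 5/2
a_2 = 6: 32/13
a_3 = 3: 101/41
a_4 = 28: 2860/1161

2860/1161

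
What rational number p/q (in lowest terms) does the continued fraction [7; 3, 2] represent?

Compute successive convergents:
a_0 = 7: 7/1
a_1 = 3: 22/3
a_2 = 2: 51/7

51/7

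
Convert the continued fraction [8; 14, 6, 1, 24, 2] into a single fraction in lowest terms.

40523/5021

Start with 2.
24 + 1/(2/1) = 24 + 1/2 = 49/2
1 + 1/(49/2) = 1 + 2/49 = 51/49
6 + 1/(51/49) = 6 + 49/51 = 355/51
14 + 1/(355/51) = 14 + 51/355 = 5021/355
8 + 1/(5021/355) = 8 + 355/5021 = 40523/5021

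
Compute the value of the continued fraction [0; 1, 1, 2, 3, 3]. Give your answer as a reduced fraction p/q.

33/56

Start with 3.
3 + 1/(3/1) = 3 + 1/3 = 10/3
2 + 1/(10/3) = 2 + 3/10 = 23/10
1 + 1/(23/10) = 1 + 10/23 = 33/23
1 + 1/(33/23) = 1 + 23/33 = 56/33
0 + 1/(56/33) = 0 + 33/56 = 33/56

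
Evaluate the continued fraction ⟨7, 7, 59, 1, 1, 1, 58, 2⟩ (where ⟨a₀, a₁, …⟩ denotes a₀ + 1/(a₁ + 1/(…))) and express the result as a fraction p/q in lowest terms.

Starting at the tail and folding back:
Start with 2.
58 + 1/(2/1) = 58 + 1/2 = 117/2
1 + 1/(117/2) = 1 + 2/117 = 119/117
1 + 1/(119/117) = 1 + 117/119 = 236/119
1 + 1/(236/119) = 1 + 119/236 = 355/236
59 + 1/(355/236) = 59 + 236/355 = 21181/355
7 + 1/(21181/355) = 7 + 355/21181 = 148622/21181
7 + 1/(148622/21181) = 7 + 21181/148622 = 1061535/148622

1061535/148622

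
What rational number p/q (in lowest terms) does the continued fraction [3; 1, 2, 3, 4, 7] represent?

Start with 7.
4 + 1/(7/1) = 4 + 1/7 = 29/7
3 + 1/(29/7) = 3 + 7/29 = 94/29
2 + 1/(94/29) = 2 + 29/94 = 217/94
1 + 1/(217/94) = 1 + 94/217 = 311/217
3 + 1/(311/217) = 3 + 217/311 = 1150/311

1150/311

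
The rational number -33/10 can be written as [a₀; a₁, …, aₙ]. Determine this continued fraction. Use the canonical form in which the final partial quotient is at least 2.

⌊-33/10⌋ = -4, remainder 7
⌊10/7⌋ = 1, remainder 3
⌊7/3⌋ = 2, remainder 1
⌊3/1⌋ = 3, remainder 0

[-4; 1, 2, 3]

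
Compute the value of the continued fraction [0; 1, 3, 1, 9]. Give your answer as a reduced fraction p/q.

a_0 = 0: 0/1
a_1 = 1: 1/1
a_2 = 3: 3/4
a_3 = 1: 4/5
a_4 = 9: 39/49

39/49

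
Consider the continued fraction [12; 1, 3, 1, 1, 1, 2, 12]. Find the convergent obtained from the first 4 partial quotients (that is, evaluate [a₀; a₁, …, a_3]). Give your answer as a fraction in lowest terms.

64/5

Start with 1.
3 + 1/(1/1) = 3 + 1/1 = 4/1
1 + 1/(4/1) = 1 + 1/4 = 5/4
12 + 1/(5/4) = 12 + 4/5 = 64/5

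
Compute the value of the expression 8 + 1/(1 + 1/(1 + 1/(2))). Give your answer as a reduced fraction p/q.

Work from the innermost term outward:
Start with 2.
1 + 1/(2/1) = 1 + 1/2 = 3/2
1 + 1/(3/2) = 1 + 2/3 = 5/3
8 + 1/(5/3) = 8 + 3/5 = 43/5

43/5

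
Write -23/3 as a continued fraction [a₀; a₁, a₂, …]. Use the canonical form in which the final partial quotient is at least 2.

⌊-23/3⌋ = -8, remainder 1
⌊3/1⌋ = 3, remainder 0

[-8; 3]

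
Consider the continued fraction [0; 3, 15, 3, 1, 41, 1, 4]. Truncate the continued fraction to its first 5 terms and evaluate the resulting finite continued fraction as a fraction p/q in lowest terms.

Build up convergents one term at a time:
a_0 = 0: 0/1
a_1 = 3: 1/3
a_2 = 15: 15/46
a_3 = 3: 46/141
a_4 = 1: 61/187

61/187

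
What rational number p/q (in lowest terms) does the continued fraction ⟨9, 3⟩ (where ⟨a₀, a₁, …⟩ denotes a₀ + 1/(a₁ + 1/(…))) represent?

28/3

Starting at the tail and folding back:
Start with 3.
9 + 1/(3/1) = 9 + 1/3 = 28/3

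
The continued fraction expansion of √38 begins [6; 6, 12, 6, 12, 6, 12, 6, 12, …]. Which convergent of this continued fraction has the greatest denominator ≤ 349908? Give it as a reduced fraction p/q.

a_0 = 6: 6/1  (≤ bound)
a_1 = 6: 37/6  (≤ bound)
a_2 = 12: 450/73  (≤ bound)
a_3 = 6: 2737/444  (≤ bound)
a_4 = 12: 33294/5401  (≤ bound)
a_5 = 6: 202501/32850  (≤ bound)
a_6 = 12: 2463306/399601  (> 349908, stop)

202501/32850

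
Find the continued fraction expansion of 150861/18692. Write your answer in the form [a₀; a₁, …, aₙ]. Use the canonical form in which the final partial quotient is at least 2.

[8; 14, 9, 3, 47]

Repeatedly divide and take the remainder:
150861 = 8·18692 + 1325, so a_0 = 8
18692 = 14·1325 + 142, so a_1 = 14
1325 = 9·142 + 47, so a_2 = 9
142 = 3·47 + 1, so a_3 = 3
47 = 47·1 + 0, so a_4 = 47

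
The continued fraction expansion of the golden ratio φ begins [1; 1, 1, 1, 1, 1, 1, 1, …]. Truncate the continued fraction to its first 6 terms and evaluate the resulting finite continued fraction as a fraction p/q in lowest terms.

13/8

Use the convergent recurrence hₖ = aₖ·hₖ₋₁ + hₖ₋₂ (and likewise for the denominators kₖ):
a_0 = 1: 1/1
a_1 = 1: 2/1
a_2 = 1: 3/2
a_3 = 1: 5/3
a_4 = 1: 8/5
a_5 = 1: 13/8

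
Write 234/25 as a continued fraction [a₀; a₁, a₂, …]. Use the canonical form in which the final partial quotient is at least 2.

Apply division with remainder until the remainder is 0:
234 = 9·25 + 9, so a_0 = 9
25 = 2·9 + 7, so a_1 = 2
9 = 1·7 + 2, so a_2 = 1
7 = 3·2 + 1, so a_3 = 3
2 = 2·1 + 0, so a_4 = 2

[9; 2, 1, 3, 2]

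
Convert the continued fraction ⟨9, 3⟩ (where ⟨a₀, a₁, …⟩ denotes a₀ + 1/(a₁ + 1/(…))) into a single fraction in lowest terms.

28/3

Start with 3.
9 + 1/(3/1) = 9 + 1/3 = 28/3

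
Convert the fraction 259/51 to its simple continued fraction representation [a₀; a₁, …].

[5; 12, 1, 3]

Run the Euclidean algorithm, recording each quotient:
⌊259/51⌋ = 5, remainder 4
⌊51/4⌋ = 12, remainder 3
⌊4/3⌋ = 1, remainder 1
⌊3/1⌋ = 3, remainder 0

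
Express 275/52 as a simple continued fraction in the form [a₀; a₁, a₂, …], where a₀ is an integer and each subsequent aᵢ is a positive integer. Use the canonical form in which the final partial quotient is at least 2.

[5; 3, 2, 7]

Run the Euclidean algorithm, recording each quotient:
275 = 5·52 + 15, so a_0 = 5
52 = 3·15 + 7, so a_1 = 3
15 = 2·7 + 1, so a_2 = 2
7 = 7·1 + 0, so a_3 = 7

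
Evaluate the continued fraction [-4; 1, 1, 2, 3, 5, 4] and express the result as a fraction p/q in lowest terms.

Start with 4.
5 + 1/(4/1) = 5 + 1/4 = 21/4
3 + 1/(21/4) = 3 + 4/21 = 67/21
2 + 1/(67/21) = 2 + 21/67 = 155/67
1 + 1/(155/67) = 1 + 67/155 = 222/155
1 + 1/(222/155) = 1 + 155/222 = 377/222
-4 + 1/(377/222) = -4 + 222/377 = -1286/377

-1286/377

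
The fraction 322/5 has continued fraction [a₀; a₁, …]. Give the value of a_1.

2

⌊322/5⌋ = 64, remainder 2
⌊5/2⌋ = 2, remainder 1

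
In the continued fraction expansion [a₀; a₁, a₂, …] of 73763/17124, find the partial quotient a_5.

1

73763 = 4·17124 + 5267, so a_0 = 4
17124 = 3·5267 + 1323, so a_1 = 3
5267 = 3·1323 + 1298, so a_2 = 3
1323 = 1·1298 + 25, so a_3 = 1
1298 = 51·25 + 23, so a_4 = 51
25 = 1·23 + 2, so a_5 = 1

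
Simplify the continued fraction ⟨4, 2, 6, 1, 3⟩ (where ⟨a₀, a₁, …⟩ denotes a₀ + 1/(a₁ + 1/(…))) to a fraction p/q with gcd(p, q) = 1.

Compute successive convergents:
a_0 = 4: 4/1
a_1 = 2: 9/2
a_2 = 6: 58/13
a_3 = 1: 67/15
a_4 = 3: 259/58

259/58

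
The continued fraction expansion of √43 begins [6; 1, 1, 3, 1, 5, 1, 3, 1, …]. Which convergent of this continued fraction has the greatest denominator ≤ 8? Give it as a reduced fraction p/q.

46/7

a_0 = 6: 6/1  (≤ bound)
a_1 = 1: 7/1  (≤ bound)
a_2 = 1: 13/2  (≤ bound)
a_3 = 3: 46/7  (≤ bound)
a_4 = 1: 59/9  (> 8, stop)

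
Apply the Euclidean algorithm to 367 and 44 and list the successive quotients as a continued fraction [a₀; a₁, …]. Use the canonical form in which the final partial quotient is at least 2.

367 ÷ 44 → quotient 8, remainder 15
44 ÷ 15 → quotient 2, remainder 14
15 ÷ 14 → quotient 1, remainder 1
14 ÷ 1 → quotient 14, remainder 0

[8; 2, 1, 14]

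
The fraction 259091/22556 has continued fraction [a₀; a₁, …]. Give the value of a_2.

18

259091 ÷ 22556 → quotient 11, remainder 10975
22556 ÷ 10975 → quotient 2, remainder 606
10975 ÷ 606 → quotient 18, remainder 67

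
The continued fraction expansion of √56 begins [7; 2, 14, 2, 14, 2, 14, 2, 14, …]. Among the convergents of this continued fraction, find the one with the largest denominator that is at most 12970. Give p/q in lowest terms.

13455/1798

List convergents until the denominator exceeds the bound:
a_0 = 7: 7/1  (≤ bound)
a_1 = 2: 15/2  (≤ bound)
a_2 = 14: 217/29  (≤ bound)
a_3 = 2: 449/60  (≤ bound)
a_4 = 14: 6503/869  (≤ bound)
a_5 = 2: 13455/1798  (≤ bound)
a_6 = 14: 194873/26041  (> 12970, stop)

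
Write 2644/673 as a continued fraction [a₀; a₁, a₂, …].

Repeatedly divide and take the remainder:
2644 = 3·673 + 625, so a_0 = 3
673 = 1·625 + 48, so a_1 = 1
625 = 13·48 + 1, so a_2 = 13
48 = 48·1 + 0, so a_3 = 48

[3; 1, 13, 48]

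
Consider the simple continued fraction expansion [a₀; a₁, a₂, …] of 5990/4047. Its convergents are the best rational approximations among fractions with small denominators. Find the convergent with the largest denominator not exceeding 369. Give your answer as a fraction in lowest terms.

521/352

a_0 = 1: 1/1  (≤ bound)
a_1 = 2: 3/2  (≤ bound)
a_2 = 12: 37/25  (≤ bound)
a_3 = 14: 521/352  (≤ bound)
a_4 = 1: 558/377  (> 369, stop)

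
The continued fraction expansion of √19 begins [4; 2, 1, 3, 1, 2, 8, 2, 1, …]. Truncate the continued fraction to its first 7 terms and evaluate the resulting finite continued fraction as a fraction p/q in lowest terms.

1421/326

Start with 8.
2 + 1/(8/1) = 2 + 1/8 = 17/8
1 + 1/(17/8) = 1 + 8/17 = 25/17
3 + 1/(25/17) = 3 + 17/25 = 92/25
1 + 1/(92/25) = 1 + 25/92 = 117/92
2 + 1/(117/92) = 2 + 92/117 = 326/117
4 + 1/(326/117) = 4 + 117/326 = 1421/326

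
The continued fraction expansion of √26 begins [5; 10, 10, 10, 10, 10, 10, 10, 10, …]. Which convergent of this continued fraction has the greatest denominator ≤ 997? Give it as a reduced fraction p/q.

List convergents until the denominator exceeds the bound:
a_0 = 5: 5/1  (≤ bound)
a_1 = 10: 51/10  (≤ bound)
a_2 = 10: 515/101  (≤ bound)
a_3 = 10: 5201/1020  (> 997, stop)

515/101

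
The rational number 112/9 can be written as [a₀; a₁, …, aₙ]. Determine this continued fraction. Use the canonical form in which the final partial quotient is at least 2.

Apply division with remainder until the remainder is 0:
112 = 12·9 + 4, so a_0 = 12
9 = 2·4 + 1, so a_1 = 2
4 = 4·1 + 0, so a_2 = 4

[12; 2, 4]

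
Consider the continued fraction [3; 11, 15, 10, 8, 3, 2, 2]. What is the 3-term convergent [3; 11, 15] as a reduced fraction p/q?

513/166

Start with 15.
11 + 1/(15/1) = 11 + 1/15 = 166/15
3 + 1/(166/15) = 3 + 15/166 = 513/166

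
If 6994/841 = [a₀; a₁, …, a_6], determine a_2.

6994 ÷ 841 → quotient 8, remainder 266
841 ÷ 266 → quotient 3, remainder 43
266 ÷ 43 → quotient 6, remainder 8

6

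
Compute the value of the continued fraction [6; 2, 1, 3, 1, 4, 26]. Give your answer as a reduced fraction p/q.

Use the convergent recurrence hₖ = aₖ·hₖ₋₁ + hₖ₋₂ (and likewise for the denominators kₖ):
a_0 = 6: 6/1
a_1 = 2: 13/2
a_2 = 1: 19/3
a_3 = 3: 70/11
a_4 = 1: 89/14
a_5 = 4: 426/67
a_6 = 26: 11165/1756

11165/1756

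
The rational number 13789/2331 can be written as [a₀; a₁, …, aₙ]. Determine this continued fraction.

[5; 1, 10, 1, 4, 1, 32]

⌊13789/2331⌋ = 5, remainder 2134
⌊2331/2134⌋ = 1, remainder 197
⌊2134/197⌋ = 10, remainder 164
⌊197/164⌋ = 1, remainder 33
⌊164/33⌋ = 4, remainder 32
⌊33/32⌋ = 1, remainder 1
⌊32/1⌋ = 32, remainder 0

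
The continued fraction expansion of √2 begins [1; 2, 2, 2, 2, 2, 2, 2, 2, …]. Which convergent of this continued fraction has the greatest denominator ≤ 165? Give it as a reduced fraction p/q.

99/70

List convergents until the denominator exceeds the bound:
a_0 = 1: 1/1  (≤ bound)
a_1 = 2: 3/2  (≤ bound)
a_2 = 2: 7/5  (≤ bound)
a_3 = 2: 17/12  (≤ bound)
a_4 = 2: 41/29  (≤ bound)
a_5 = 2: 99/70  (≤ bound)
a_6 = 2: 239/169  (> 165, stop)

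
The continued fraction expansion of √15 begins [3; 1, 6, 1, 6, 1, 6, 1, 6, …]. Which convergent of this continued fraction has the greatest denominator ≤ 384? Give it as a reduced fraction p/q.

244/63

List convergents until the denominator exceeds the bound:
a_0 = 3: 3/1  (≤ bound)
a_1 = 1: 4/1  (≤ bound)
a_2 = 6: 27/7  (≤ bound)
a_3 = 1: 31/8  (≤ bound)
a_4 = 6: 213/55  (≤ bound)
a_5 = 1: 244/63  (≤ bound)
a_6 = 6: 1677/433  (> 384, stop)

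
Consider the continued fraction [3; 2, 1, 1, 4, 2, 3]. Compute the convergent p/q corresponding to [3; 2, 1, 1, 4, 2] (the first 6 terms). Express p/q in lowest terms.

173/51

Work from the innermost term outward:
Start with 2.
4 + 1/(2/1) = 4 + 1/2 = 9/2
1 + 1/(9/2) = 1 + 2/9 = 11/9
1 + 1/(11/9) = 1 + 9/11 = 20/11
2 + 1/(20/11) = 2 + 11/20 = 51/20
3 + 1/(51/20) = 3 + 20/51 = 173/51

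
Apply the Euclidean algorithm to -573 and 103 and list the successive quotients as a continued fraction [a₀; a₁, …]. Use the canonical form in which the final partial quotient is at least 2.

Repeatedly divide and take the remainder:
-573 = -6·103 + 45, so a_0 = -6
103 = 2·45 + 13, so a_1 = 2
45 = 3·13 + 6, so a_2 = 3
13 = 2·6 + 1, so a_3 = 2
6 = 6·1 + 0, so a_4 = 6

[-6; 2, 3, 2, 6]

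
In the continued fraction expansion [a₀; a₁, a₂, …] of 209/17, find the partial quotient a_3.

209 ÷ 17 → quotient 12, remainder 5
17 ÷ 5 → quotient 3, remainder 2
5 ÷ 2 → quotient 2, remainder 1
2 ÷ 1 → quotient 2, remainder 0

2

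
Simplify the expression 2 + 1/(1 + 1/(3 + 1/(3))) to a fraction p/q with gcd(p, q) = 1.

Work from the innermost term outward:
Start with 3.
3 + 1/(3/1) = 3 + 1/3 = 10/3
1 + 1/(10/3) = 1 + 3/10 = 13/10
2 + 1/(13/10) = 2 + 10/13 = 36/13

36/13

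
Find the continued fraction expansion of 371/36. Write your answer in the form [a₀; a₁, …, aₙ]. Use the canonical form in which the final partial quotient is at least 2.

[10; 3, 3, 1, 2]

Run the Euclidean algorithm, recording each quotient:
371 = 10·36 + 11, so a_0 = 10
36 = 3·11 + 3, so a_1 = 3
11 = 3·3 + 2, so a_2 = 3
3 = 1·2 + 1, so a_3 = 1
2 = 2·1 + 0, so a_4 = 2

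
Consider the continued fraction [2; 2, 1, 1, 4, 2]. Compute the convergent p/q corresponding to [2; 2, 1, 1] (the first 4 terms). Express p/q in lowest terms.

Compute successive convergents:
a_0 = 2: 2/1
a_1 = 2: 5/2
a_2 = 1: 7/3
a_3 = 1: 12/5

12/5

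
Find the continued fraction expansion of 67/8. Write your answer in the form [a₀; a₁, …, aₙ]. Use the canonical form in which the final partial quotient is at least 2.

[8; 2, 1, 2]

⌊67/8⌋ = 8, remainder 3
⌊8/3⌋ = 2, remainder 2
⌊3/2⌋ = 1, remainder 1
⌊2/1⌋ = 2, remainder 0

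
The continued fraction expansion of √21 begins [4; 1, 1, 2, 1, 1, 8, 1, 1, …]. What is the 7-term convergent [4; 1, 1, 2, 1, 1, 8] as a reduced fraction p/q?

472/103

Start with 8.
1 + 1/(8/1) = 1 + 1/8 = 9/8
1 + 1/(9/8) = 1 + 8/9 = 17/9
2 + 1/(17/9) = 2 + 9/17 = 43/17
1 + 1/(43/17) = 1 + 17/43 = 60/43
1 + 1/(60/43) = 1 + 43/60 = 103/60
4 + 1/(103/60) = 4 + 60/103 = 472/103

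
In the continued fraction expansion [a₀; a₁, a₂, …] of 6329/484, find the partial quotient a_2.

Apply division with remainder until the remainder is 0:
6329 = 13·484 + 37, so a_0 = 13
484 = 13·37 + 3, so a_1 = 13
37 = 12·3 + 1, so a_2 = 12

12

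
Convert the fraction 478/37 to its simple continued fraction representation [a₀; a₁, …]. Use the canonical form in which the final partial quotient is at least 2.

[12; 1, 11, 3]

Run the Euclidean algorithm, recording each quotient:
478 = 12·37 + 34, so a_0 = 12
37 = 1·34 + 3, so a_1 = 1
34 = 11·3 + 1, so a_2 = 11
3 = 3·1 + 0, so a_3 = 3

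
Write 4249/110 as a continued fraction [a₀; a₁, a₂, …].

Run the Euclidean algorithm, recording each quotient:
4249 ÷ 110 → quotient 38, remainder 69
110 ÷ 69 → quotient 1, remainder 41
69 ÷ 41 → quotient 1, remainder 28
41 ÷ 28 → quotient 1, remainder 13
28 ÷ 13 → quotient 2, remainder 2
13 ÷ 2 → quotient 6, remainder 1
2 ÷ 1 → quotient 2, remainder 0

[38; 1, 1, 1, 2, 6, 2]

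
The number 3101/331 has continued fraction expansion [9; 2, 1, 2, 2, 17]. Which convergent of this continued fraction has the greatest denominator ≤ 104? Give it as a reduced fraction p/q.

a_0 = 9: 9/1  (≤ bound)
a_1 = 2: 19/2  (≤ bound)
a_2 = 1: 28/3  (≤ bound)
a_3 = 2: 75/8  (≤ bound)
a_4 = 2: 178/19  (≤ bound)
a_5 = 17: 3101/331  (> 104, stop)

178/19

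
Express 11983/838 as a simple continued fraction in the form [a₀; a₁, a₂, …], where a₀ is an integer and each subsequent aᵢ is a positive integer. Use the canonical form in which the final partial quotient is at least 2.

[14; 3, 2, 1, 20, 4]

Apply division with remainder until the remainder is 0:
11983 ÷ 838 → quotient 14, remainder 251
838 ÷ 251 → quotient 3, remainder 85
251 ÷ 85 → quotient 2, remainder 81
85 ÷ 81 → quotient 1, remainder 4
81 ÷ 4 → quotient 20, remainder 1
4 ÷ 1 → quotient 4, remainder 0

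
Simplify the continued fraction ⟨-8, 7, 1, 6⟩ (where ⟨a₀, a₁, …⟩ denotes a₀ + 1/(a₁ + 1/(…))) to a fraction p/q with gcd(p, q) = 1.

Start with 6.
1 + 1/(6/1) = 1 + 1/6 = 7/6
7 + 1/(7/6) = 7 + 6/7 = 55/7
-8 + 1/(55/7) = -8 + 7/55 = -433/55

-433/55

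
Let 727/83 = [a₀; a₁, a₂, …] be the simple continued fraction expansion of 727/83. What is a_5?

Run the Euclidean algorithm, recording each quotient:
727 = 8·83 + 63, so a_0 = 8
83 = 1·63 + 20, so a_1 = 1
63 = 3·20 + 3, so a_2 = 3
20 = 6·3 + 2, so a_3 = 6
3 = 1·2 + 1, so a_4 = 1
2 = 2·1 + 0, so a_5 = 2

2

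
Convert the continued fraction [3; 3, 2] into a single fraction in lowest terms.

23/7

Start with 2.
3 + 1/(2/1) = 3 + 1/2 = 7/2
3 + 1/(7/2) = 3 + 2/7 = 23/7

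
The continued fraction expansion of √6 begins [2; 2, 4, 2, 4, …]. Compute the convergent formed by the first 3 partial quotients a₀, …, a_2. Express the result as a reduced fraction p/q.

Use the convergent recurrence hₖ = aₖ·hₖ₋₁ + hₖ₋₂ (and likewise for the denominators kₖ):
a_0 = 2: 2/1
a_1 = 2: 5/2
a_2 = 4: 22/9

22/9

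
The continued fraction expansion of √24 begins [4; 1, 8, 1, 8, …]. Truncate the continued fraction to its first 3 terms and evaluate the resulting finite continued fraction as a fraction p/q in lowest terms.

Work from the innermost term outward:
Start with 8.
1 + 1/(8/1) = 1 + 1/8 = 9/8
4 + 1/(9/8) = 4 + 8/9 = 44/9

44/9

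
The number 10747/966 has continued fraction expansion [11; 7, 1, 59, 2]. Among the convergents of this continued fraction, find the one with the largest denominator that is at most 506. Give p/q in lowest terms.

5329/479

a_0 = 11: 11/1  (≤ bound)
a_1 = 7: 78/7  (≤ bound)
a_2 = 1: 89/8  (≤ bound)
a_3 = 59: 5329/479  (≤ bound)
a_4 = 2: 10747/966  (> 506, stop)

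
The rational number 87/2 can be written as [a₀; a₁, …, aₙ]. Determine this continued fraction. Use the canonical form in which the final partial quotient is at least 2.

[43; 2]

87 = 43·2 + 1, so a_0 = 43
2 = 2·1 + 0, so a_1 = 2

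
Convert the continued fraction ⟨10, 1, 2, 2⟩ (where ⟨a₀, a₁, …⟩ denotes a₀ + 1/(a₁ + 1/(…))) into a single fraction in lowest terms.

a_0 = 10: 10/1
a_1 = 1: 11/1
a_2 = 2: 32/3
a_3 = 2: 75/7

75/7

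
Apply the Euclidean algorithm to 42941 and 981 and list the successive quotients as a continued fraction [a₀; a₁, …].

[43; 1, 3, 2, 1, 1, 44]

⌊42941/981⌋ = 43, remainder 758
⌊981/758⌋ = 1, remainder 223
⌊758/223⌋ = 3, remainder 89
⌊223/89⌋ = 2, remainder 45
⌊89/45⌋ = 1, remainder 44
⌊45/44⌋ = 1, remainder 1
⌊44/1⌋ = 44, remainder 0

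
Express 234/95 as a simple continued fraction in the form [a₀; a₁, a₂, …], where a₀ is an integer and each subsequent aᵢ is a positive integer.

[2; 2, 6, 3, 2]

Apply division with remainder until the remainder is 0:
⌊234/95⌋ = 2, remainder 44
⌊95/44⌋ = 2, remainder 7
⌊44/7⌋ = 6, remainder 2
⌊7/2⌋ = 3, remainder 1
⌊2/1⌋ = 2, remainder 0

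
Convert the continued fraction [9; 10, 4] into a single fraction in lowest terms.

373/41

Start with 4.
10 + 1/(4/1) = 10 + 1/4 = 41/4
9 + 1/(41/4) = 9 + 4/41 = 373/41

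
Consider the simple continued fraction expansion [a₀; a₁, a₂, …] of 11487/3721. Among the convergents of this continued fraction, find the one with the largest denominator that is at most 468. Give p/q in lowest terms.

1170/379

a_0 = 3: 3/1  (≤ bound)
a_1 = 11: 34/11  (≤ bound)
a_2 = 2: 71/23  (≤ bound)
a_3 = 15: 1099/356  (≤ bound)
a_4 = 1: 1170/379  (≤ bound)
a_5 = 2: 3439/1114  (> 468, stop)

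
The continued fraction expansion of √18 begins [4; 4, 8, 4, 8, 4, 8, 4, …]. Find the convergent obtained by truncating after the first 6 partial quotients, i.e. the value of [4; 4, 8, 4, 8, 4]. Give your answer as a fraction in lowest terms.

a_0 = 4: 4/1
a_1 = 4: 17/4
a_2 = 8: 140/33
a_3 = 4: 577/136
a_4 = 8: 4756/1121
a_5 = 4: 19601/4620

19601/4620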